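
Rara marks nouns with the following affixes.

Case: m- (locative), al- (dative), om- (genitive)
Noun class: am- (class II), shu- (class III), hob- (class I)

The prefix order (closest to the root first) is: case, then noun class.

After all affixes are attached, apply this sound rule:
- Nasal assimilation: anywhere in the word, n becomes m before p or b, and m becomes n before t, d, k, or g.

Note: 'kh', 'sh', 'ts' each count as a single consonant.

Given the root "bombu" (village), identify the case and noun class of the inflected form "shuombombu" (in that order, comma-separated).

genitive, class III

Segment: shu-om-bombu.
case: om- → genitive.
noun class: shu- → class III.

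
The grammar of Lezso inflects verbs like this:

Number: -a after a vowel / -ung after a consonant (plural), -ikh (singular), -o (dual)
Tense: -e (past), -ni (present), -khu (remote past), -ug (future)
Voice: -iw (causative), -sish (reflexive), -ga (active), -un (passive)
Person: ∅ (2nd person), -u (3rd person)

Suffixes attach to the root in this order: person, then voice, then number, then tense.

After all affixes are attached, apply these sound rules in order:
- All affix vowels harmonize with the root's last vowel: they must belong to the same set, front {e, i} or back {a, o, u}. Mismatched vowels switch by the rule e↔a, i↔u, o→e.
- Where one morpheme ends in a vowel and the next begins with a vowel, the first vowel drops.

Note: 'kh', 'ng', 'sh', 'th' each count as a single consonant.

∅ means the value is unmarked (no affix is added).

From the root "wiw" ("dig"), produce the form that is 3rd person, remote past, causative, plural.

wiwiwingkhi

Attach person 3rd person -u → wiwu.
Attach voice causative -iw → wiwuiw.
Attach number plural -ung (after consonant 'w') → wiwuiwung.
Attach tense remote past -khu → wiwuiwungkhu.
Apply vowel harmony: wiwuiwungkhu → wiwiiwingkhi.
Apply vowel deletion: wiwiiwingkhi → wiwiwingkhi.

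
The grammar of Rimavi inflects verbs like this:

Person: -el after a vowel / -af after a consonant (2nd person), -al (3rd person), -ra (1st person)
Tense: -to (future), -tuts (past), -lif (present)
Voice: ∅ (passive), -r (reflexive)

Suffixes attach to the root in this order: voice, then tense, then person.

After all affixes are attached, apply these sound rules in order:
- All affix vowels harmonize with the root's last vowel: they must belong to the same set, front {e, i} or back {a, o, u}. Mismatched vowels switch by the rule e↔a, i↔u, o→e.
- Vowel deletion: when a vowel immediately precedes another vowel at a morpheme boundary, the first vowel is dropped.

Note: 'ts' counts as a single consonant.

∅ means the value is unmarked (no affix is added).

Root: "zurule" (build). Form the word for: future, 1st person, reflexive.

Attach voice reflexive -r → zuruler.
Attach tense future -to → zurulerto.
Attach person 1st person -ra → zurulertora.
Apply vowel harmony: zurulertora → zurulertere.
Vowel deletion: no change.

zurulertere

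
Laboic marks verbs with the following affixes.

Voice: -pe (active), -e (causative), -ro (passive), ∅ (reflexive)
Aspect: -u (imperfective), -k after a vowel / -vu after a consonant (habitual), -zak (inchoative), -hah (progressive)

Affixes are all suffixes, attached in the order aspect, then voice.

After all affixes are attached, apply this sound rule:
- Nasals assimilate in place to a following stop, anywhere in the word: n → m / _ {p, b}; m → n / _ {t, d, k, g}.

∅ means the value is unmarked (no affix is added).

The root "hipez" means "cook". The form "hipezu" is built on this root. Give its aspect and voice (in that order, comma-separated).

imperfective, reflexive

Segment: hipez-u.
aspect: -u → imperfective.
voice: ∅ → reflexive.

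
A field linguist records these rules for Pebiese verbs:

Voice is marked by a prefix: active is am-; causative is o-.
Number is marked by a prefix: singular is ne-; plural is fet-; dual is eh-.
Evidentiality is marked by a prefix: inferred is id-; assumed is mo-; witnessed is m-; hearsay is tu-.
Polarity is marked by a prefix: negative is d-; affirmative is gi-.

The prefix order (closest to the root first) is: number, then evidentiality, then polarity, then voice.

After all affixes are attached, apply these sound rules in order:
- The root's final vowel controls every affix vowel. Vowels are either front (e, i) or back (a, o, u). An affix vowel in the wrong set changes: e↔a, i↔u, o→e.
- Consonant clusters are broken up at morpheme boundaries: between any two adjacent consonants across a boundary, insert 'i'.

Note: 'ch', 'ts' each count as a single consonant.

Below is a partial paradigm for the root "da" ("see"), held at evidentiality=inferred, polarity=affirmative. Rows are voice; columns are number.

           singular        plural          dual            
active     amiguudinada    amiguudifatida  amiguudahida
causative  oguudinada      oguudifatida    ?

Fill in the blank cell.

oguudahida

Attach number dual eh- → ehda.
Attach evidentiality inferred id- → idehda.
Attach polarity affirmative gi- → giidehda.
Attach voice causative o- → ogiidehda.
Apply vowel harmony: ogiidehda → oguudahda.
Apply epenthesis: oguudahda → oguudahida.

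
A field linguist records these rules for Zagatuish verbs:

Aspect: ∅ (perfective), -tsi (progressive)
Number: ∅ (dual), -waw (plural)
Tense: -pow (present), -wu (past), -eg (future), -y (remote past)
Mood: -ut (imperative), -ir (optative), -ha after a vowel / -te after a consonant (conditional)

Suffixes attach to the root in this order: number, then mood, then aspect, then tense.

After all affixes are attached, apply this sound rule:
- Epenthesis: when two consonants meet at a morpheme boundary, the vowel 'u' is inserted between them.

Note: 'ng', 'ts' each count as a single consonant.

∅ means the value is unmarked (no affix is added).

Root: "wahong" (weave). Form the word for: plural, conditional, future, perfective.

Attach number plural -waw → wahongwaw.
Attach mood conditional -te (after consonant 'w') → wahongwawte.
aspect = perfective: zero marking, form stays wahongwawte.
Attach tense future -eg → wahongwawteeg.
Apply epenthesis: wahongwawteeg → wahonguwawuteeg.

wahonguwawuteeg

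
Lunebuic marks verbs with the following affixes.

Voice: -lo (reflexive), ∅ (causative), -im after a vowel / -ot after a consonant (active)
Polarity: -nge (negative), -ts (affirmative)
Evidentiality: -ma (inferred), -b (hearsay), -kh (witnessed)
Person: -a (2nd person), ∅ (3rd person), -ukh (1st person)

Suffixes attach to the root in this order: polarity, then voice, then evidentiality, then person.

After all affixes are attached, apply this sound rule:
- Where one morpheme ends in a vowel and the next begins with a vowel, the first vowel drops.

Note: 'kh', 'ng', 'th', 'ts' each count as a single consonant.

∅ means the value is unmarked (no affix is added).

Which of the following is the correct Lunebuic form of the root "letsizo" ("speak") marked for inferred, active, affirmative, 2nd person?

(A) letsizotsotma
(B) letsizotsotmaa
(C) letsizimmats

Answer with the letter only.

A

Attach polarity affirmative -ts → letsizots.
Attach voice active -ot (after consonant 'ts') → letsizotsot.
Attach evidentiality inferred -ma → letsizotsotma.
Attach person 2nd person -a → letsizotsotmaa.
Apply vowel deletion: letsizotsotmaa → letsizotsotma.
So the correct form is letsizotsotma, option (A).
(B) letsizotsotmaa is wrong: it fails to apply the sound rule(s).
(C) letsizimmats is wrong: it has the affixes in the wrong order.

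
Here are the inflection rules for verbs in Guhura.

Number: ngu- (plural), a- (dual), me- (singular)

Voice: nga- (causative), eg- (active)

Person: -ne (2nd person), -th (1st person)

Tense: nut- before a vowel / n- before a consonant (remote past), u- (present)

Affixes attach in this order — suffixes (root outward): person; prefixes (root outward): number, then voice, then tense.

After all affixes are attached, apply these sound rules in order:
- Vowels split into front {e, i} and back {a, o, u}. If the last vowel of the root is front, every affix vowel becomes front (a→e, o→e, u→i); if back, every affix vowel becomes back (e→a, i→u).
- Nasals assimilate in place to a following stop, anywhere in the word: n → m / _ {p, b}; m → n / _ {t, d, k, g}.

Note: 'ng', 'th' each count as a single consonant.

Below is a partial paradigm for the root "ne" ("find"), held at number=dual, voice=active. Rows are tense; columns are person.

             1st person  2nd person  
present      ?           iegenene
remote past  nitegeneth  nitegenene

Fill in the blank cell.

iegeneth

Attach number dual a- → ane.
Attach voice active eg- → egane.
Attach person 1st person -th → eganeth.
Attach tense present u- → ueganeth.
Apply vowel harmony: ueganeth → iegeneth.
Nasal assimilation: no change.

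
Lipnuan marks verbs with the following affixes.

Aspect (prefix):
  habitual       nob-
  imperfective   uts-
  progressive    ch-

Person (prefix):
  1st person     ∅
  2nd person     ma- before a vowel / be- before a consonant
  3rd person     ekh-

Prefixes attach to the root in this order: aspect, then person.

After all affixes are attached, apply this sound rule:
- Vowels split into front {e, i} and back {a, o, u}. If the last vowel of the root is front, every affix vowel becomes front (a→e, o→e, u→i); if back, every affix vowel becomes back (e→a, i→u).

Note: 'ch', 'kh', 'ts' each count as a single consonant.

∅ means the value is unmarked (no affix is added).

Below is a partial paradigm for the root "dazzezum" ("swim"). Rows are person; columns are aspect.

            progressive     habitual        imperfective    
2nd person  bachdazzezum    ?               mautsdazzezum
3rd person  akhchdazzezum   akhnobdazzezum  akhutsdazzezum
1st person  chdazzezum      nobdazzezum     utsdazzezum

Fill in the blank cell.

Attach aspect habitual nob- → nobdazzezum.
Attach person 2nd person be- (before consonant 'n') → benobdazzezum.
Apply vowel harmony: benobdazzezum → banobdazzezum.

banobdazzezum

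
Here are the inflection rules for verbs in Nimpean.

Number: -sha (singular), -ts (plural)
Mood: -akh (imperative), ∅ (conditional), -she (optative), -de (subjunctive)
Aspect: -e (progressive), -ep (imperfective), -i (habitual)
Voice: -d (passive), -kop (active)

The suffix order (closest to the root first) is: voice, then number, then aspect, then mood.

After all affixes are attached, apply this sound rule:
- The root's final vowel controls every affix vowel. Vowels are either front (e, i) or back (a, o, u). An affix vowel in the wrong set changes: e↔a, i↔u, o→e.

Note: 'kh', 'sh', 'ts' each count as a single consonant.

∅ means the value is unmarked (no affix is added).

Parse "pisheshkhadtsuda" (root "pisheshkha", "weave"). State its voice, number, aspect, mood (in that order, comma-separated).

Segment: pisheshkha-d-ts-i-de.
voice: -d → passive.
number: -ts → plural.
aspect: -i → habitual.
mood: -de → subjunctive.

passive, plural, habitual, subjunctive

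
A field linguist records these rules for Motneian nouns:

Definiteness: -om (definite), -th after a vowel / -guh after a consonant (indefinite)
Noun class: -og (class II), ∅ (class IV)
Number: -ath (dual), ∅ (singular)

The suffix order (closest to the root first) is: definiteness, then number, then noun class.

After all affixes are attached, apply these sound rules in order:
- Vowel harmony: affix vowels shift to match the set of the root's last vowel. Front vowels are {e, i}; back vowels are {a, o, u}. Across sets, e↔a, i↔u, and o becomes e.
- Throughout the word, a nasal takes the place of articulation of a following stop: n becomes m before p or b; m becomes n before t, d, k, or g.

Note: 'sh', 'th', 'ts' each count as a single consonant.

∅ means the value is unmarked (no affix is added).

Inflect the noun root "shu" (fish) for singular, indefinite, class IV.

shuth

Attach definiteness indefinite -th (after vowel 'u') → shuth.
number = singular: zero marking, form stays shuth.
noun class = class IV: zero marking, form stays shuth.
Vowel harmony: no change.
Nasal assimilation: no change.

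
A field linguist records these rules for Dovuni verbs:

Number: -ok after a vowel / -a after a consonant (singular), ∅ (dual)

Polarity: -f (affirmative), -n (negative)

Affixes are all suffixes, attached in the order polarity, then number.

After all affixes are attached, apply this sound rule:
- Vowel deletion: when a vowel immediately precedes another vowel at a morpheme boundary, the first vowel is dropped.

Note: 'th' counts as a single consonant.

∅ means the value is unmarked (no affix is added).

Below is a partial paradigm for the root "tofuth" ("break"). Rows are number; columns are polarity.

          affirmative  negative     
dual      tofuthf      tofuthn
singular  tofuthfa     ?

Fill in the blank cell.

Attach polarity negative -n → tofuthn.
Attach number singular -a (after consonant 'n') → tofuthna.
Vowel deletion: no change.

tofuthna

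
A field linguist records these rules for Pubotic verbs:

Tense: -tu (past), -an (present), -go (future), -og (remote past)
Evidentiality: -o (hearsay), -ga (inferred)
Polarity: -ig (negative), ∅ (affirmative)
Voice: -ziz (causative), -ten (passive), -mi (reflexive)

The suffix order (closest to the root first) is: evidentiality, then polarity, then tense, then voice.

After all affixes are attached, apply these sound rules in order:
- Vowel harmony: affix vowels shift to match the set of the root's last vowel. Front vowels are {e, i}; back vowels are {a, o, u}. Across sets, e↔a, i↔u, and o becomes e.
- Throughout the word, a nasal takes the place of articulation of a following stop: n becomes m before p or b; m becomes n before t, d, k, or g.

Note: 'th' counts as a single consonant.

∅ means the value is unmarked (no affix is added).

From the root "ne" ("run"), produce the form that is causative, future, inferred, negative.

negeiggeziz

Attach evidentiality inferred -ga → nega.
Attach polarity negative -ig → negaig.
Attach tense future -go → negaiggo.
Attach voice causative -ziz → negaiggoziz.
Apply vowel harmony: negaiggoziz → negeiggeziz.
Nasal assimilation: no change.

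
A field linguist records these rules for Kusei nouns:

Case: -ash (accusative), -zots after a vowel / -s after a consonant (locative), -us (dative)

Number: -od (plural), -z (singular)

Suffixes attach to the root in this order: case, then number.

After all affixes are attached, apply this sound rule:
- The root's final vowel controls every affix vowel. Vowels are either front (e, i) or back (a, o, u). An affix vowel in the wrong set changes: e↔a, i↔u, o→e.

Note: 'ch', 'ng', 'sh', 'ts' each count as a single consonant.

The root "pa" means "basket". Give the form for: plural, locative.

pazotsod

Attach case locative -zots (after vowel 'a') → pazots.
Attach number plural -od → pazotsod.
Vowel harmony: no change.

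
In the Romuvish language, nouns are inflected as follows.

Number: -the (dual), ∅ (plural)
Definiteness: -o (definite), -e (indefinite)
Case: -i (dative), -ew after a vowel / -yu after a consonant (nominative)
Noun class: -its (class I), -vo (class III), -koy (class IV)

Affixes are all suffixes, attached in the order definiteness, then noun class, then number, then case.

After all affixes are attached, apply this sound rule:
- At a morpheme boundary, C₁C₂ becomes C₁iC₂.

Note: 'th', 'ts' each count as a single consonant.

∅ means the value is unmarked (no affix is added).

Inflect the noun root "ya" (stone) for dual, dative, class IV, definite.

Attach definiteness definite -o → yao.
Attach noun class class IV -koy → yaokoy.
Attach number dual -the → yaokoythe.
Attach case dative -i → yaokoythei.
Apply epenthesis: yaokoythei → yaokoyithei.

yaokoyithei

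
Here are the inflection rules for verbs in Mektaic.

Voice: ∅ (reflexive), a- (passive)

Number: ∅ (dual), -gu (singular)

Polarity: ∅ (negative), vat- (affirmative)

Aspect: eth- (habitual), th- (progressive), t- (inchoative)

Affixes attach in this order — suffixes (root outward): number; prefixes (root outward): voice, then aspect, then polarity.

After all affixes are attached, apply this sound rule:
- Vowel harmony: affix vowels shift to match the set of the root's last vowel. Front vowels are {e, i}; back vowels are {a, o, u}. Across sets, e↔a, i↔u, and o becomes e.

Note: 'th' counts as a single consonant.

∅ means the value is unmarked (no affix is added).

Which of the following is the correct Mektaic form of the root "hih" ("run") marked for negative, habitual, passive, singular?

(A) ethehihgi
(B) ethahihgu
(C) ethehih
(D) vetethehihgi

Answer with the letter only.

A

Attach voice passive a- → ahih.
Attach aspect habitual eth- → ethahih.
Attach number singular -gu → ethahihgu.
polarity = negative: zero marking, form stays ethahihgu.
Apply vowel harmony: ethahihgu → ethehihgi.
So the correct form is ethehihgi, option (A).
(B) ethahihgu is wrong: it fails to apply the sound rule(s).
(C) ethehih is wrong: it uses dual instead of singular for number.
(D) vetethehihgi is wrong: it uses affirmative instead of negative for polarity.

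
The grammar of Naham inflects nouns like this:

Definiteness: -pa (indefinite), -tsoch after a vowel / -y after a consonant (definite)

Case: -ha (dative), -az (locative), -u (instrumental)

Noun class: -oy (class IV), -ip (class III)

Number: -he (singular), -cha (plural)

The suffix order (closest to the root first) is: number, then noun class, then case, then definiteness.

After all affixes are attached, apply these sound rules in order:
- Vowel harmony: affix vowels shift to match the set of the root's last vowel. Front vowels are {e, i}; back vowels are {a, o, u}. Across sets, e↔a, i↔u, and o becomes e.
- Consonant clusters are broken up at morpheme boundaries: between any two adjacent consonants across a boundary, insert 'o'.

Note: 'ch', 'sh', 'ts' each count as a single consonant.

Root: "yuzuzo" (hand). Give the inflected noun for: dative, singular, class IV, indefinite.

Attach number singular -he → yuzuzohe.
Attach noun class class IV -oy → yuzuzoheoy.
Attach case dative -ha → yuzuzoheoyha.
Attach definiteness indefinite -pa → yuzuzoheoyhapa.
Apply vowel harmony: yuzuzoheoyhapa → yuzuzohaoyhapa.
Apply epenthesis: yuzuzohaoyhapa → yuzuzohaoyohapa.

yuzuzohaoyohapa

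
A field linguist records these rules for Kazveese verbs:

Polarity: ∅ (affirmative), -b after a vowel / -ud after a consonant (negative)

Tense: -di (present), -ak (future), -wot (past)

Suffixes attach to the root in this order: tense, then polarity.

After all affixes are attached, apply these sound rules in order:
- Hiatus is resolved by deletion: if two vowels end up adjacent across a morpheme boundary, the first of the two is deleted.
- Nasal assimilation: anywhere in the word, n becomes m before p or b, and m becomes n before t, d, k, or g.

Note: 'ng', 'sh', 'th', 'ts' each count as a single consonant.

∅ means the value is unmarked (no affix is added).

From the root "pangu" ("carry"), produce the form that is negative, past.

panguwotud

Attach tense past -wot → panguwot.
Attach polarity negative -ud (after consonant 't') → panguwotud.
Vowel deletion: no change.
Nasal assimilation: no change.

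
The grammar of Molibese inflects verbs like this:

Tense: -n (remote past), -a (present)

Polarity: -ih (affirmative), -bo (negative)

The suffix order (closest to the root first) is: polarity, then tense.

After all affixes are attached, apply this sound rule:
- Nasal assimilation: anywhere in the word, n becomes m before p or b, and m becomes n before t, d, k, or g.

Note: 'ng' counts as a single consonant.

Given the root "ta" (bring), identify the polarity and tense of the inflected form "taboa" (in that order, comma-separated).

Segment: ta-bo-a.
polarity: -bo → negative.
tense: -a → present.

negative, present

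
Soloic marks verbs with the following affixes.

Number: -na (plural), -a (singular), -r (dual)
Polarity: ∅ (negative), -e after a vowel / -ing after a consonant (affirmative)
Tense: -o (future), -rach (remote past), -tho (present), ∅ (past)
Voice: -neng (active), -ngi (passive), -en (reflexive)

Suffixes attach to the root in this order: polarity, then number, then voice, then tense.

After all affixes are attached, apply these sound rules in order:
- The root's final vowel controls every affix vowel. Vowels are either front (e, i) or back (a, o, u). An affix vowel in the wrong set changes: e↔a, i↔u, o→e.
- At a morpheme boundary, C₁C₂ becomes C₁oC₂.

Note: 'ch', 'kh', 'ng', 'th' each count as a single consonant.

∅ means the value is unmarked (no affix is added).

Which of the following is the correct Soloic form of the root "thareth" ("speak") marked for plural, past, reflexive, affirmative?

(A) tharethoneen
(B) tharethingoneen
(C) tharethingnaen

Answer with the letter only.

B

Attach polarity affirmative -ing (after consonant 'th') → tharething.
Attach number plural -na → tharethingna.
Attach voice reflexive -en → tharethingnaen.
tense = past: zero marking, form stays tharethingnaen.
Apply vowel harmony: tharethingnaen → tharethingneen.
Apply epenthesis: tharethingneen → tharethingoneen.
So the correct form is tharethingoneen, option (B).
(C) tharethingnaen is wrong: it fails to apply the sound rule(s).
(A) tharethoneen is wrong: it uses negative instead of affirmative for polarity.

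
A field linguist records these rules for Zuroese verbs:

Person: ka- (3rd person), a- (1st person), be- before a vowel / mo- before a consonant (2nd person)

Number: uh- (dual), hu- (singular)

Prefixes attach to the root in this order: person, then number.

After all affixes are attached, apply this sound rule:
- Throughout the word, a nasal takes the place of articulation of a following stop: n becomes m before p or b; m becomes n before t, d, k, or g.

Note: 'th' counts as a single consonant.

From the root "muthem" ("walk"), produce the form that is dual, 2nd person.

uhmomuthem

Attach person 2nd person mo- (before consonant 'm') → momuthem.
Attach number dual uh- → uhmomuthem.
Nasal assimilation: no change.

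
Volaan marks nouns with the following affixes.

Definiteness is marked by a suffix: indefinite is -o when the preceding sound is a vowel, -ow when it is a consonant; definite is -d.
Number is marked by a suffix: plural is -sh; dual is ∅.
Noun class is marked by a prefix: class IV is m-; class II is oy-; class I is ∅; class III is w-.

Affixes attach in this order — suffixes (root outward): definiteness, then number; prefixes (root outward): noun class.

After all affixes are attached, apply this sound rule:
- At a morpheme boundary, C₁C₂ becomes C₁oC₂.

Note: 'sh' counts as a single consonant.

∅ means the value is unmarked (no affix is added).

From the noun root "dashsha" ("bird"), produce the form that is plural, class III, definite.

Attach definiteness definite -d → dashshad.
Attach noun class class III w- → wdashshad.
Attach number plural -sh → wdashshadsh.
Apply epenthesis: wdashshadsh → wodashshadosh.

wodashshadosh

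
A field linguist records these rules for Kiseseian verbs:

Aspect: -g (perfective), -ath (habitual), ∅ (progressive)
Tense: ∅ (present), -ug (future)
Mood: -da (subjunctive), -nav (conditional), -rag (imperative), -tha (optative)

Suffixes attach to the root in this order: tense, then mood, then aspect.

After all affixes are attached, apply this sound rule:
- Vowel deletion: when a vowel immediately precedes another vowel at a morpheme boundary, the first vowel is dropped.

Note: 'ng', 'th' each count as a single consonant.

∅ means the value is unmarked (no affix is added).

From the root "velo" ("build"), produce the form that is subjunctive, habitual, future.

velugdath

Attach tense future -ug → veloug.
Attach mood subjunctive -da → velougda.
Attach aspect habitual -ath → velougdaath.
Apply vowel deletion: velougdaath → velugdath.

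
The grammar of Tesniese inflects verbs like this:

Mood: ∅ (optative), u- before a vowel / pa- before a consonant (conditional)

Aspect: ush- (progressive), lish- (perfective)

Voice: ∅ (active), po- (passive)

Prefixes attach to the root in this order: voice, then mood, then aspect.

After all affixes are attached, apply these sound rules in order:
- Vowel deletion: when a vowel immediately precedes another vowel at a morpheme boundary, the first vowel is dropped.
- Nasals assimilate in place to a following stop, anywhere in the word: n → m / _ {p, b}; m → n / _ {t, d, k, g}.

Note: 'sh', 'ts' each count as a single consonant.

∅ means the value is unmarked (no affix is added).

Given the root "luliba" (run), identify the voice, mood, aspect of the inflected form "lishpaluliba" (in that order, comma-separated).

active, conditional, perfective

Segment: lish-pa-luliba.
voice: ∅ → active.
mood: u/pa- → conditional.
aspect: lish- → perfective.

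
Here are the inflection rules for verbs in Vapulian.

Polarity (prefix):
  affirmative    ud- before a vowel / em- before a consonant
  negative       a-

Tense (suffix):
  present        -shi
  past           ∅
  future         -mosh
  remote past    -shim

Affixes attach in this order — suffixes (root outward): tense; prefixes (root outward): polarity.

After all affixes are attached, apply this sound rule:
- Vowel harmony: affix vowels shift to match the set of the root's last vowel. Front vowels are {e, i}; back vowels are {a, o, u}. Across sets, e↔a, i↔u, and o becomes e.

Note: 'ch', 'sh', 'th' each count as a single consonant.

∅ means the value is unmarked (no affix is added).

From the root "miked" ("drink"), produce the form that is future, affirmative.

Attach polarity affirmative em- (before consonant 'm') → emmiked.
Attach tense future -mosh → emmikedmosh.
Apply vowel harmony: emmikedmosh → emmikedmesh.

emmikedmesh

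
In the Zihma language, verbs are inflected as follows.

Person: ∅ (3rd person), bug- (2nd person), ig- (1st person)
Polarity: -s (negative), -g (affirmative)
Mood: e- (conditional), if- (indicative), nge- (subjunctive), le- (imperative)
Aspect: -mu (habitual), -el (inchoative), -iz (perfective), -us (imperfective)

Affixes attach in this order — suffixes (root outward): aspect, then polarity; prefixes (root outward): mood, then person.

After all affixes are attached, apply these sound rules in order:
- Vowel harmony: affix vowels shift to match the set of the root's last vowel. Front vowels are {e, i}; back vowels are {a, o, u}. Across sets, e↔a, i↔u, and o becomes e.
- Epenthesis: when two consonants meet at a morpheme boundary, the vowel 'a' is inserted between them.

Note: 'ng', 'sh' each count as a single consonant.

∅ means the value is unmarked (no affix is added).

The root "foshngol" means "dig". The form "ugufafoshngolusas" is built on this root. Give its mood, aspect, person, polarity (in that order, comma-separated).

indicative, imperfective, 1st person, negative

Segment: ig-if-foshngol-us-s.
mood: if- → indicative.
aspect: -us → imperfective.
person: ig- → 1st person.
polarity: -s → negative.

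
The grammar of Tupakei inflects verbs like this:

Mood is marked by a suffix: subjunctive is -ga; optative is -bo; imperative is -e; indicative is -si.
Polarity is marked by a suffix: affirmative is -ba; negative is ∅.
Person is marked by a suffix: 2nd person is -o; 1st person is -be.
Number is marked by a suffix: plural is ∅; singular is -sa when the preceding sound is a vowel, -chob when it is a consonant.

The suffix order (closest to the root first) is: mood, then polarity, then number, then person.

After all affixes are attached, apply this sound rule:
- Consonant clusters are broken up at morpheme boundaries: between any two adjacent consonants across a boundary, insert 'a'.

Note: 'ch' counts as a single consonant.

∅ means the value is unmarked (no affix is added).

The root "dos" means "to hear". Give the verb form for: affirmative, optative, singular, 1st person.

Attach mood optative -bo → dosbo.
Attach polarity affirmative -ba → dosboba.
Attach number singular -sa (after vowel 'a') → dosbobasa.
Attach person 1st person -be → dosbobasabe.
Apply epenthesis: dosbobasabe → dosabobasabe.

dosabobasabe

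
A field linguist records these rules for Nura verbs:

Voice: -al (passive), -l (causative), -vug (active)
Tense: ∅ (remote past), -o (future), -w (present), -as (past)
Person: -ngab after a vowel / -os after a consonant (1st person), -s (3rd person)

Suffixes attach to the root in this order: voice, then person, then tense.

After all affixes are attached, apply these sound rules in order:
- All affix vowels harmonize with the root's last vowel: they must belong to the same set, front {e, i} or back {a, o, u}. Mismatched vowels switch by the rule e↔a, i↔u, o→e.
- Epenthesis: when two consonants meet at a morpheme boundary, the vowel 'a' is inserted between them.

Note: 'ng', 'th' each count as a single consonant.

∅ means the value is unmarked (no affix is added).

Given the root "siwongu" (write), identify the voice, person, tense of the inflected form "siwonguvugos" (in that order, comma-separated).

Segment: siwongu-vug-os.
voice: -vug → active.
person: -ngab/os → 1st person.
tense: ∅ → remote past.

active, 1st person, remote past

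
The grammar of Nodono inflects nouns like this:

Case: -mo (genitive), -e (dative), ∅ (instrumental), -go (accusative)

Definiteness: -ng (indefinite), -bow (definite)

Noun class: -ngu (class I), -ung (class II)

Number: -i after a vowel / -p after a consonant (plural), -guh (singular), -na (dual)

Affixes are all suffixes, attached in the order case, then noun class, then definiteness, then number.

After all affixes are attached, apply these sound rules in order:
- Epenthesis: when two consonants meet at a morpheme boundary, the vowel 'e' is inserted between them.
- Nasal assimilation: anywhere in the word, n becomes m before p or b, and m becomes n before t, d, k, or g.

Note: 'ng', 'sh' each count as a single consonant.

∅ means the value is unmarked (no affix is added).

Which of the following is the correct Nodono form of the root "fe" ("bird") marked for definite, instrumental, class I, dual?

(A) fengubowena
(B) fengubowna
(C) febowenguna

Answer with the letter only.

case = instrumental: zero marking, form stays fe.
Attach noun class class I -ngu → fengu.
Attach definiteness definite -bow → fengubow.
Attach number dual -na → fengubowna.
Apply epenthesis: fengubowna → fengubowena.
Nasal assimilation: no change.
So the correct form is fengubowena, option (A).
(B) fengubowna is wrong: it fails to apply the sound rule(s).
(C) febowenguna is wrong: it has the affixes in the wrong order.

A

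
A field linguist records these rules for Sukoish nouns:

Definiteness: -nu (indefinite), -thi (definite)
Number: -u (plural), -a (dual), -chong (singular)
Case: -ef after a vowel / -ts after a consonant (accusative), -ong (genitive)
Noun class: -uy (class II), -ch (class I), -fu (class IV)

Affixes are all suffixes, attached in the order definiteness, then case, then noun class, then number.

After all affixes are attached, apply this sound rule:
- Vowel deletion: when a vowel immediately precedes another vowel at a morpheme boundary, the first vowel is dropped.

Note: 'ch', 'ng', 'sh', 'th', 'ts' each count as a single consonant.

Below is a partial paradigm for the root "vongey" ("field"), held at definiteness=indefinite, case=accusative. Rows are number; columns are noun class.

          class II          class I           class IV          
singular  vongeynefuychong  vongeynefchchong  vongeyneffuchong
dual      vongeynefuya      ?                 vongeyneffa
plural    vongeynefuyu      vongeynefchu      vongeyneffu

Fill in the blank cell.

vongeynefcha

Attach definiteness indefinite -nu → vongeynu.
Attach case accusative -ef (after vowel 'u') → vongeynuef.
Attach noun class class I -ch → vongeynuefch.
Attach number dual -a → vongeynuefcha.
Apply vowel deletion: vongeynuefcha → vongeynefcha.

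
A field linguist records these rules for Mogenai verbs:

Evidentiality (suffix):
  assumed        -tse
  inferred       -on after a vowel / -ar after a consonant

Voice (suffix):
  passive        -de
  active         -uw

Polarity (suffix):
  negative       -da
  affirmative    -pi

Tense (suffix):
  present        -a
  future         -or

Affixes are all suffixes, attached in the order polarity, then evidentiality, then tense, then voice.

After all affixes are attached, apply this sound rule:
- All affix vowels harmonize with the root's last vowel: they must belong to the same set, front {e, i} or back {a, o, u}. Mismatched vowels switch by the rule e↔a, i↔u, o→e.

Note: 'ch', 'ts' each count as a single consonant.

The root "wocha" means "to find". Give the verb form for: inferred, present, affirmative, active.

wochapuonauw

Attach polarity affirmative -pi → wochapi.
Attach evidentiality inferred -on (after vowel 'i') → wochapion.
Attach tense present -a → wochapiona.
Attach voice active -uw → wochapionauw.
Apply vowel harmony: wochapionauw → wochapuonauw.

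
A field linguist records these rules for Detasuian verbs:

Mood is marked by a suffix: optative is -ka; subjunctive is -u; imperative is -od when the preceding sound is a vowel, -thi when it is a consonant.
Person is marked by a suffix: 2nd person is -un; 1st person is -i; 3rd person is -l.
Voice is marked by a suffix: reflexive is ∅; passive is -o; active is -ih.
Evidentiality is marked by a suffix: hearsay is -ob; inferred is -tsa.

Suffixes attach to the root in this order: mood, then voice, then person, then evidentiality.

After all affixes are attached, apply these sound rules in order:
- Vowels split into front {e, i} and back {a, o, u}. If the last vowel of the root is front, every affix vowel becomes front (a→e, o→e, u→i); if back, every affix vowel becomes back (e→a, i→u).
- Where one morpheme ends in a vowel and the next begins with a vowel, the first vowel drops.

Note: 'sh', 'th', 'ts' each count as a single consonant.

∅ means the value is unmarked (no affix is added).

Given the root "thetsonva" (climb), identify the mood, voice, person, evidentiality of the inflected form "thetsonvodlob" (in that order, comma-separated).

Segment: thetsonva-od-l-ob.
mood: -od/thi → imperative.
voice: ∅ → reflexive.
person: -l → 3rd person.
evidentiality: -ob → hearsay.

imperative, reflexive, 3rd person, hearsay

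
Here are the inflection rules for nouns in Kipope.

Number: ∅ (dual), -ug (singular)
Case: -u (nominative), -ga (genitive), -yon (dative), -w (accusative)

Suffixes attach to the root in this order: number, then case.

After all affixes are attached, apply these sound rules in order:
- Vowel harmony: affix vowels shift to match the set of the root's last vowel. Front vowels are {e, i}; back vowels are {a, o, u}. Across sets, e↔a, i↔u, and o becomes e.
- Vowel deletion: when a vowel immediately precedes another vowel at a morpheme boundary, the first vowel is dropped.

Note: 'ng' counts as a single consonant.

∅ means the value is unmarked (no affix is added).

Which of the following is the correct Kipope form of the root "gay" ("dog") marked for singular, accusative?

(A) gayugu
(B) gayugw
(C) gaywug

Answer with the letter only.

B

Attach number singular -ug → gayug.
Attach case accusative -w → gayugw.
Vowel harmony: no change.
Vowel deletion: no change.
So the correct form is gayugw, option (B).
(C) gaywug is wrong: it has the affixes in the wrong order.
(A) gayugu is wrong: it uses nominative instead of accusative for case.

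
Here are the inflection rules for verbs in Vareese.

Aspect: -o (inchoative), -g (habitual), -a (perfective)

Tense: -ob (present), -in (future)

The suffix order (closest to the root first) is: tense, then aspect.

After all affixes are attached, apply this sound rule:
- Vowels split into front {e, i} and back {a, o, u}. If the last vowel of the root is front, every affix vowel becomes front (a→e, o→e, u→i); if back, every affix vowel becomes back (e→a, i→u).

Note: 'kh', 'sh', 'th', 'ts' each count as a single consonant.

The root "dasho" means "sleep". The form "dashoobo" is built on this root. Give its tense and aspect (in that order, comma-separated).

Segment: dasho-ob-o.
tense: -ob → present.
aspect: -o → inchoative.

present, inchoative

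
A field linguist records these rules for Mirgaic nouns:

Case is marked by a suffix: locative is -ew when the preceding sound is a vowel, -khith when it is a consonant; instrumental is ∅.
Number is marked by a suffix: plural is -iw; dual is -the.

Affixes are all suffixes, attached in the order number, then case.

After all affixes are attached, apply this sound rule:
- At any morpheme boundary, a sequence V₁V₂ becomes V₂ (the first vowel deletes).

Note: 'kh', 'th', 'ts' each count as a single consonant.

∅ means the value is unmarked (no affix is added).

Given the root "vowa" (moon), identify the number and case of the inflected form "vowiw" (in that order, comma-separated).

plural, instrumental

Segment: vowa-iw.
number: -iw → plural.
case: ∅ → instrumental.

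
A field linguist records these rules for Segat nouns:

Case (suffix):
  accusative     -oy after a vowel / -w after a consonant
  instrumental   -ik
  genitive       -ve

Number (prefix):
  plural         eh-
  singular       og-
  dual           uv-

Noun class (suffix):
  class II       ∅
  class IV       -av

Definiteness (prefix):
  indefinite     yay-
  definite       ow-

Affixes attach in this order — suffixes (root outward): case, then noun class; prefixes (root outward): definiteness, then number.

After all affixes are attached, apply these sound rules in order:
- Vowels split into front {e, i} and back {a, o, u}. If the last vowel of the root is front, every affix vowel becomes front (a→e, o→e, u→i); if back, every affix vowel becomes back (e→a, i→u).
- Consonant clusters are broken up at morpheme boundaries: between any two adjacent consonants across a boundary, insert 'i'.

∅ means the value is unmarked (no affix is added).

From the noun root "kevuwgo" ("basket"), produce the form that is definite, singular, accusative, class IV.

Attach definiteness definite ow- → owkevuwgo.
Attach case accusative -oy (after vowel 'o') → owkevuwgooy.
Attach noun class class IV -av → owkevuwgooyav.
Attach number singular og- → ogowkevuwgooyav.
Vowel harmony: no change.
Apply epenthesis: ogowkevuwgooyav → ogowikevuwgooyav.

ogowikevuwgooyav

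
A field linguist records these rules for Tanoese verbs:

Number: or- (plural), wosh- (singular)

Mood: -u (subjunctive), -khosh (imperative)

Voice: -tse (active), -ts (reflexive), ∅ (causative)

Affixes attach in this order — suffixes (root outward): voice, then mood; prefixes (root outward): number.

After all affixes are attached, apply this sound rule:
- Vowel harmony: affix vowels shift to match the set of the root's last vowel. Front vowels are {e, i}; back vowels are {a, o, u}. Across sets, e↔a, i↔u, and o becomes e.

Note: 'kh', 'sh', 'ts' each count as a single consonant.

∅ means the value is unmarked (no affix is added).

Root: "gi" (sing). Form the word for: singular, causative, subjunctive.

voice = causative: zero marking, form stays gi.
Attach mood subjunctive -u → giu.
Attach number singular wosh- → woshgiu.
Apply vowel harmony: woshgiu → weshgii.

weshgii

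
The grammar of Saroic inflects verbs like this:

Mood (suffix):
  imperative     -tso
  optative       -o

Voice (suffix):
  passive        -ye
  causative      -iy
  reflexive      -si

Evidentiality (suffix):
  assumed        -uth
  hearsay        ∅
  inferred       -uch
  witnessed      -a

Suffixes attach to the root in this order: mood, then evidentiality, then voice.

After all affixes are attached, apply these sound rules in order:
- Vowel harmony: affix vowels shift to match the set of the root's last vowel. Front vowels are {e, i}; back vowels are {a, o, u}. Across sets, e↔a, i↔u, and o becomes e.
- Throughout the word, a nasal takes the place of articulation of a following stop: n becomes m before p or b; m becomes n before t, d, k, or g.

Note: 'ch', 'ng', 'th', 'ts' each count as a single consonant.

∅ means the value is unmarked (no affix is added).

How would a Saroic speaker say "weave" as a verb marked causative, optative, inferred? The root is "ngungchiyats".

Attach mood optative -o → ngungchiyatso.
Attach evidentiality inferred -uch → ngungchiyatsouch.
Attach voice causative -iy → ngungchiyatsouchiy.
Apply vowel harmony: ngungchiyatsouchiy → ngungchiyatsouchuy.
Nasal assimilation: no change.

ngungchiyatsouchuy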